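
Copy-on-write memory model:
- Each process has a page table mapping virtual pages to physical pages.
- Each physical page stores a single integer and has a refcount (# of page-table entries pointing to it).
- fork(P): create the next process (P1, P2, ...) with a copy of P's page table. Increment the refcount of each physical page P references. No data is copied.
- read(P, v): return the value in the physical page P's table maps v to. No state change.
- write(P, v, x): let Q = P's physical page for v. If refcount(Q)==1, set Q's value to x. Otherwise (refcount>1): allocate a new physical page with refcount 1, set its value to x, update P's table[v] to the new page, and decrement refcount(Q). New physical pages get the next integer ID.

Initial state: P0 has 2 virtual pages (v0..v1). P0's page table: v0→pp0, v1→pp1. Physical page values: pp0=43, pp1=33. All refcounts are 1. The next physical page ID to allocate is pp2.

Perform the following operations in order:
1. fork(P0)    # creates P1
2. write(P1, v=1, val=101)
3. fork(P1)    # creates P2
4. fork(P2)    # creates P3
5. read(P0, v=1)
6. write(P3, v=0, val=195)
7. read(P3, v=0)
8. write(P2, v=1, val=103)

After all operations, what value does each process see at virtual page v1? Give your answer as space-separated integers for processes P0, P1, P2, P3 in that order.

Answer: 33 101 103 101

Derivation:
Op 1: fork(P0) -> P1. 2 ppages; refcounts: pp0:2 pp1:2
Op 2: write(P1, v1, 101). refcount(pp1)=2>1 -> COPY to pp2. 3 ppages; refcounts: pp0:2 pp1:1 pp2:1
Op 3: fork(P1) -> P2. 3 ppages; refcounts: pp0:3 pp1:1 pp2:2
Op 4: fork(P2) -> P3. 3 ppages; refcounts: pp0:4 pp1:1 pp2:3
Op 5: read(P0, v1) -> 33. No state change.
Op 6: write(P3, v0, 195). refcount(pp0)=4>1 -> COPY to pp3. 4 ppages; refcounts: pp0:3 pp1:1 pp2:3 pp3:1
Op 7: read(P3, v0) -> 195. No state change.
Op 8: write(P2, v1, 103). refcount(pp2)=3>1 -> COPY to pp4. 5 ppages; refcounts: pp0:3 pp1:1 pp2:2 pp3:1 pp4:1
P0: v1 -> pp1 = 33
P1: v1 -> pp2 = 101
P2: v1 -> pp4 = 103
P3: v1 -> pp2 = 101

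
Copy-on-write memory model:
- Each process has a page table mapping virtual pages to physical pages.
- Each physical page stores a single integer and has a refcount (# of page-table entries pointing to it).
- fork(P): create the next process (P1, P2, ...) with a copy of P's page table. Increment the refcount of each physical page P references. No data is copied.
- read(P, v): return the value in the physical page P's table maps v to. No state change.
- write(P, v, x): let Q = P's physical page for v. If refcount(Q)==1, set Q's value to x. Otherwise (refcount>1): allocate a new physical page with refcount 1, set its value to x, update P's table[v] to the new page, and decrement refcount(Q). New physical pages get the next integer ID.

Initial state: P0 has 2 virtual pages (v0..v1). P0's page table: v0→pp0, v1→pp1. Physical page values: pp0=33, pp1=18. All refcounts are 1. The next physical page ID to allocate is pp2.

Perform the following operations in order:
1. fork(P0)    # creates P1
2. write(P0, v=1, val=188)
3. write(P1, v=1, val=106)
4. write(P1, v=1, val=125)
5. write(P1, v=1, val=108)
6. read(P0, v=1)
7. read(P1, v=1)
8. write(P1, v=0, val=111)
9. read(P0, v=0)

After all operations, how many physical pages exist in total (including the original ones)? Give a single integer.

Op 1: fork(P0) -> P1. 2 ppages; refcounts: pp0:2 pp1:2
Op 2: write(P0, v1, 188). refcount(pp1)=2>1 -> COPY to pp2. 3 ppages; refcounts: pp0:2 pp1:1 pp2:1
Op 3: write(P1, v1, 106). refcount(pp1)=1 -> write in place. 3 ppages; refcounts: pp0:2 pp1:1 pp2:1
Op 4: write(P1, v1, 125). refcount(pp1)=1 -> write in place. 3 ppages; refcounts: pp0:2 pp1:1 pp2:1
Op 5: write(P1, v1, 108). refcount(pp1)=1 -> write in place. 3 ppages; refcounts: pp0:2 pp1:1 pp2:1
Op 6: read(P0, v1) -> 188. No state change.
Op 7: read(P1, v1) -> 108. No state change.
Op 8: write(P1, v0, 111). refcount(pp0)=2>1 -> COPY to pp3. 4 ppages; refcounts: pp0:1 pp1:1 pp2:1 pp3:1
Op 9: read(P0, v0) -> 33. No state change.

Answer: 4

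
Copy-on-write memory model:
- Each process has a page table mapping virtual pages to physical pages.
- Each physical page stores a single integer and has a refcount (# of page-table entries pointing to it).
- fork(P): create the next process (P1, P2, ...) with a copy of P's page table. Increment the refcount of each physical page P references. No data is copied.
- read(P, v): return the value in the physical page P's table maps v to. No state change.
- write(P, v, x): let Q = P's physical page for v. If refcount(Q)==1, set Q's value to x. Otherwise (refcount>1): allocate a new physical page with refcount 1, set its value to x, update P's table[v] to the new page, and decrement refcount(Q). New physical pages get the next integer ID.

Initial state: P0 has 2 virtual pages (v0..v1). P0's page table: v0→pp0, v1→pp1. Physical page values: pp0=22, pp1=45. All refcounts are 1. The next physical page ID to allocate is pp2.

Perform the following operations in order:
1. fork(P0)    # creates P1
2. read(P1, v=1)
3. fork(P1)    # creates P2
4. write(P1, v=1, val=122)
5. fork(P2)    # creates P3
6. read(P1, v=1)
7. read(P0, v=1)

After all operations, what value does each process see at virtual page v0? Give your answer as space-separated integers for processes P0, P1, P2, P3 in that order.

Answer: 22 22 22 22

Derivation:
Op 1: fork(P0) -> P1. 2 ppages; refcounts: pp0:2 pp1:2
Op 2: read(P1, v1) -> 45. No state change.
Op 3: fork(P1) -> P2. 2 ppages; refcounts: pp0:3 pp1:3
Op 4: write(P1, v1, 122). refcount(pp1)=3>1 -> COPY to pp2. 3 ppages; refcounts: pp0:3 pp1:2 pp2:1
Op 5: fork(P2) -> P3. 3 ppages; refcounts: pp0:4 pp1:3 pp2:1
Op 6: read(P1, v1) -> 122. No state change.
Op 7: read(P0, v1) -> 45. No state change.
P0: v0 -> pp0 = 22
P1: v0 -> pp0 = 22
P2: v0 -> pp0 = 22
P3: v0 -> pp0 = 22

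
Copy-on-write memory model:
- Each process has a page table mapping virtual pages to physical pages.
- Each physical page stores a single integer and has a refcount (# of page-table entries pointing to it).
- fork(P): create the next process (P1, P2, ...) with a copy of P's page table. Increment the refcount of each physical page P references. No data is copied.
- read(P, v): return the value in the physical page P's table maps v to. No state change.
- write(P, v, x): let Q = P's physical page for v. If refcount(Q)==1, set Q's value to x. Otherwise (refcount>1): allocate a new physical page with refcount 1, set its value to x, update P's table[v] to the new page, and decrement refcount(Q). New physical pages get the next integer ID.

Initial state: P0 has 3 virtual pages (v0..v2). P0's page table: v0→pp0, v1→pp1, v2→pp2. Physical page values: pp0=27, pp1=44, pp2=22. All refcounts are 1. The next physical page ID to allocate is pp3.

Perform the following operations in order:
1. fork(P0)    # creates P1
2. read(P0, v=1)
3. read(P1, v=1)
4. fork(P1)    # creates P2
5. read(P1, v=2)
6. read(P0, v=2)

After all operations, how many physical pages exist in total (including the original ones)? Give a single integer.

Op 1: fork(P0) -> P1. 3 ppages; refcounts: pp0:2 pp1:2 pp2:2
Op 2: read(P0, v1) -> 44. No state change.
Op 3: read(P1, v1) -> 44. No state change.
Op 4: fork(P1) -> P2. 3 ppages; refcounts: pp0:3 pp1:3 pp2:3
Op 5: read(P1, v2) -> 22. No state change.
Op 6: read(P0, v2) -> 22. No state change.

Answer: 3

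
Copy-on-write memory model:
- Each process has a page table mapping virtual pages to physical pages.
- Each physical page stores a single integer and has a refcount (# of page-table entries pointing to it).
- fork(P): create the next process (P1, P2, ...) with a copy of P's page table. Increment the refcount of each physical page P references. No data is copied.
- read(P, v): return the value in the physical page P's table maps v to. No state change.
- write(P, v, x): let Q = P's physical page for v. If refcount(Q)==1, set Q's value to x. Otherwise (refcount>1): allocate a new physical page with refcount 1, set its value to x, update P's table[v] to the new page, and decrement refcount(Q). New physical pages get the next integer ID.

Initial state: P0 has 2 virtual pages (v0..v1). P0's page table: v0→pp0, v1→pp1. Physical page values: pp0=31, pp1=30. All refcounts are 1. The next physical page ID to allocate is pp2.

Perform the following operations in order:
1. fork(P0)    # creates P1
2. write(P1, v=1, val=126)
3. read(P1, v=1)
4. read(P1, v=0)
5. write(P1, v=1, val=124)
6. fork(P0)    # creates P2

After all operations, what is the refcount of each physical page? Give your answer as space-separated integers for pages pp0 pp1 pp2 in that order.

Answer: 3 2 1

Derivation:
Op 1: fork(P0) -> P1. 2 ppages; refcounts: pp0:2 pp1:2
Op 2: write(P1, v1, 126). refcount(pp1)=2>1 -> COPY to pp2. 3 ppages; refcounts: pp0:2 pp1:1 pp2:1
Op 3: read(P1, v1) -> 126. No state change.
Op 4: read(P1, v0) -> 31. No state change.
Op 5: write(P1, v1, 124). refcount(pp2)=1 -> write in place. 3 ppages; refcounts: pp0:2 pp1:1 pp2:1
Op 6: fork(P0) -> P2. 3 ppages; refcounts: pp0:3 pp1:2 pp2:1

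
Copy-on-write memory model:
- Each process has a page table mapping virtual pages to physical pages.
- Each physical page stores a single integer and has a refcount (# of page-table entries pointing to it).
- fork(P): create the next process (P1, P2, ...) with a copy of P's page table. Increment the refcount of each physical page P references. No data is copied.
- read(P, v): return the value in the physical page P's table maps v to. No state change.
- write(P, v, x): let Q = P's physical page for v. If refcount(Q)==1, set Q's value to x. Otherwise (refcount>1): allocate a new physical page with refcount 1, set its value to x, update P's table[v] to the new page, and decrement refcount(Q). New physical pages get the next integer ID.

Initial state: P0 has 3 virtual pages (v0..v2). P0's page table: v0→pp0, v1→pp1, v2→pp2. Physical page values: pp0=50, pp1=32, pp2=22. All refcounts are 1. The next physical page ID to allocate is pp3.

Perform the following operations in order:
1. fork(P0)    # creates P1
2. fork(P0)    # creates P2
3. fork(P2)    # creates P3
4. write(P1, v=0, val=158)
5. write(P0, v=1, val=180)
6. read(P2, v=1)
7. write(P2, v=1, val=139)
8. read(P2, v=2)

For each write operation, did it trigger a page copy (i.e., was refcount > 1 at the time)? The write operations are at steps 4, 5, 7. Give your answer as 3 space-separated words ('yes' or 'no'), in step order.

Op 1: fork(P0) -> P1. 3 ppages; refcounts: pp0:2 pp1:2 pp2:2
Op 2: fork(P0) -> P2. 3 ppages; refcounts: pp0:3 pp1:3 pp2:3
Op 3: fork(P2) -> P3. 3 ppages; refcounts: pp0:4 pp1:4 pp2:4
Op 4: write(P1, v0, 158). refcount(pp0)=4>1 -> COPY to pp3. 4 ppages; refcounts: pp0:3 pp1:4 pp2:4 pp3:1
Op 5: write(P0, v1, 180). refcount(pp1)=4>1 -> COPY to pp4. 5 ppages; refcounts: pp0:3 pp1:3 pp2:4 pp3:1 pp4:1
Op 6: read(P2, v1) -> 32. No state change.
Op 7: write(P2, v1, 139). refcount(pp1)=3>1 -> COPY to pp5. 6 ppages; refcounts: pp0:3 pp1:2 pp2:4 pp3:1 pp4:1 pp5:1
Op 8: read(P2, v2) -> 22. No state change.

yes yes yes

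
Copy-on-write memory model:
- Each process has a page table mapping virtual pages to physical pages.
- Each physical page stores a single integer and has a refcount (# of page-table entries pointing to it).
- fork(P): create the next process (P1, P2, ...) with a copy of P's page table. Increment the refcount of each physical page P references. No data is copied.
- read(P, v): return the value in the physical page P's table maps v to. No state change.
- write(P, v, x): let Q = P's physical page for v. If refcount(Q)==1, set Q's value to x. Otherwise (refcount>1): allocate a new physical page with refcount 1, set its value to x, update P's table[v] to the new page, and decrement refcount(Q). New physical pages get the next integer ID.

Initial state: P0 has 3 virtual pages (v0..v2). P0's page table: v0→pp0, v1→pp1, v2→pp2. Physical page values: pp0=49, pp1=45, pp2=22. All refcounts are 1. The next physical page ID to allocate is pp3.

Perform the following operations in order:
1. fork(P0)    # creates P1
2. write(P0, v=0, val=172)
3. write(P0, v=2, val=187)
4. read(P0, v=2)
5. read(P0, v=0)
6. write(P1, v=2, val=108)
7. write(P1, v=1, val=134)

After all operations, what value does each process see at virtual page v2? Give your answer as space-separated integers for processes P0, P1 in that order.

Op 1: fork(P0) -> P1. 3 ppages; refcounts: pp0:2 pp1:2 pp2:2
Op 2: write(P0, v0, 172). refcount(pp0)=2>1 -> COPY to pp3. 4 ppages; refcounts: pp0:1 pp1:2 pp2:2 pp3:1
Op 3: write(P0, v2, 187). refcount(pp2)=2>1 -> COPY to pp4. 5 ppages; refcounts: pp0:1 pp1:2 pp2:1 pp3:1 pp4:1
Op 4: read(P0, v2) -> 187. No state change.
Op 5: read(P0, v0) -> 172. No state change.
Op 6: write(P1, v2, 108). refcount(pp2)=1 -> write in place. 5 ppages; refcounts: pp0:1 pp1:2 pp2:1 pp3:1 pp4:1
Op 7: write(P1, v1, 134). refcount(pp1)=2>1 -> COPY to pp5. 6 ppages; refcounts: pp0:1 pp1:1 pp2:1 pp3:1 pp4:1 pp5:1
P0: v2 -> pp4 = 187
P1: v2 -> pp2 = 108

Answer: 187 108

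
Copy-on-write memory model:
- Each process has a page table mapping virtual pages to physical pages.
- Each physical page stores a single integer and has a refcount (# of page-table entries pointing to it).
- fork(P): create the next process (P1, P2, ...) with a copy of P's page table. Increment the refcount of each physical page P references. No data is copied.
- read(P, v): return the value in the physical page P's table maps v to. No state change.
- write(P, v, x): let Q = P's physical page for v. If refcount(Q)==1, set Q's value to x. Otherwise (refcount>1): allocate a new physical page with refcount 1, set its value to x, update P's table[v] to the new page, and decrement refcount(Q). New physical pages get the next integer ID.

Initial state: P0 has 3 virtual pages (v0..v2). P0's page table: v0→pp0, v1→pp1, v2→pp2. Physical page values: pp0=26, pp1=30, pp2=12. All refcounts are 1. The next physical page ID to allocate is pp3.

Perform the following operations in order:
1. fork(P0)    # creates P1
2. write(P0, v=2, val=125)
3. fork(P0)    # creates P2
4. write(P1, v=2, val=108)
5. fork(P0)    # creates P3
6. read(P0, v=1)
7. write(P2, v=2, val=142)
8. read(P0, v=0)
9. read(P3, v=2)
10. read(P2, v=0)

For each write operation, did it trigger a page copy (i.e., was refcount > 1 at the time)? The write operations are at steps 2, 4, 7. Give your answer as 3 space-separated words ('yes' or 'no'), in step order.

Op 1: fork(P0) -> P1. 3 ppages; refcounts: pp0:2 pp1:2 pp2:2
Op 2: write(P0, v2, 125). refcount(pp2)=2>1 -> COPY to pp3. 4 ppages; refcounts: pp0:2 pp1:2 pp2:1 pp3:1
Op 3: fork(P0) -> P2. 4 ppages; refcounts: pp0:3 pp1:3 pp2:1 pp3:2
Op 4: write(P1, v2, 108). refcount(pp2)=1 -> write in place. 4 ppages; refcounts: pp0:3 pp1:3 pp2:1 pp3:2
Op 5: fork(P0) -> P3. 4 ppages; refcounts: pp0:4 pp1:4 pp2:1 pp3:3
Op 6: read(P0, v1) -> 30. No state change.
Op 7: write(P2, v2, 142). refcount(pp3)=3>1 -> COPY to pp4. 5 ppages; refcounts: pp0:4 pp1:4 pp2:1 pp3:2 pp4:1
Op 8: read(P0, v0) -> 26. No state change.
Op 9: read(P3, v2) -> 125. No state change.
Op 10: read(P2, v0) -> 26. No state change.

yes no yes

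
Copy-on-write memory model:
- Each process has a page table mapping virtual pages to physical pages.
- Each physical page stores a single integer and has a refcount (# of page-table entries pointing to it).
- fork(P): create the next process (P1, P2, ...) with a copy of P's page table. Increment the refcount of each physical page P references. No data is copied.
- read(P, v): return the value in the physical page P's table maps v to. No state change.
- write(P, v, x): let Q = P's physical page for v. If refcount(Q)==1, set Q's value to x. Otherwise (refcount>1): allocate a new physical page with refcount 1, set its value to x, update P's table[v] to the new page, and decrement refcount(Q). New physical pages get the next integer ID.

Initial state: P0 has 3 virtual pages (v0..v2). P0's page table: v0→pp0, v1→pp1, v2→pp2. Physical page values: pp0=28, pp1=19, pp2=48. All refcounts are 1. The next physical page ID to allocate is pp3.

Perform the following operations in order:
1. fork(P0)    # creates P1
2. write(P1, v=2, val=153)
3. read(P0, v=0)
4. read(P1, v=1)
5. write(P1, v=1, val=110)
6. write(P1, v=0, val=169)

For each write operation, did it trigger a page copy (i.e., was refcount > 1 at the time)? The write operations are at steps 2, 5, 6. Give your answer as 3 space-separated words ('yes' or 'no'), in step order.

Op 1: fork(P0) -> P1. 3 ppages; refcounts: pp0:2 pp1:2 pp2:2
Op 2: write(P1, v2, 153). refcount(pp2)=2>1 -> COPY to pp3. 4 ppages; refcounts: pp0:2 pp1:2 pp2:1 pp3:1
Op 3: read(P0, v0) -> 28. No state change.
Op 4: read(P1, v1) -> 19. No state change.
Op 5: write(P1, v1, 110). refcount(pp1)=2>1 -> COPY to pp4. 5 ppages; refcounts: pp0:2 pp1:1 pp2:1 pp3:1 pp4:1
Op 6: write(P1, v0, 169). refcount(pp0)=2>1 -> COPY to pp5. 6 ppages; refcounts: pp0:1 pp1:1 pp2:1 pp3:1 pp4:1 pp5:1

yes yes yes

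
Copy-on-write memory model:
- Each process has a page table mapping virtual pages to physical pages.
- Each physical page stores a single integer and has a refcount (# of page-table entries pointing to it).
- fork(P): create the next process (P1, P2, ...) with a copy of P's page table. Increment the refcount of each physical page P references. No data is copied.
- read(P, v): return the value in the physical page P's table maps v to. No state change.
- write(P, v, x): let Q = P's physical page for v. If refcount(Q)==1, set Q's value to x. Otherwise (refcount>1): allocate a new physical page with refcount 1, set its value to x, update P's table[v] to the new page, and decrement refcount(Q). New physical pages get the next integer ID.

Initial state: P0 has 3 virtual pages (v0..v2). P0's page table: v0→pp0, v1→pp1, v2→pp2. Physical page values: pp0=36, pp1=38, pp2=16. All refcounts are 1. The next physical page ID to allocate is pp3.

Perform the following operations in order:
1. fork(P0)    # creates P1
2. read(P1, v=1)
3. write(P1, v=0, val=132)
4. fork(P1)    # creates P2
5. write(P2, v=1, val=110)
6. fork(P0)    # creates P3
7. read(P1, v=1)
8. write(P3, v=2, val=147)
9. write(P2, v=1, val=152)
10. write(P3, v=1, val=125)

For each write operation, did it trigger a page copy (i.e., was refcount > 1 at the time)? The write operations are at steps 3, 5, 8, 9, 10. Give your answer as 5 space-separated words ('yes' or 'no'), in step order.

Op 1: fork(P0) -> P1. 3 ppages; refcounts: pp0:2 pp1:2 pp2:2
Op 2: read(P1, v1) -> 38. No state change.
Op 3: write(P1, v0, 132). refcount(pp0)=2>1 -> COPY to pp3. 4 ppages; refcounts: pp0:1 pp1:2 pp2:2 pp3:1
Op 4: fork(P1) -> P2. 4 ppages; refcounts: pp0:1 pp1:3 pp2:3 pp3:2
Op 5: write(P2, v1, 110). refcount(pp1)=3>1 -> COPY to pp4. 5 ppages; refcounts: pp0:1 pp1:2 pp2:3 pp3:2 pp4:1
Op 6: fork(P0) -> P3. 5 ppages; refcounts: pp0:2 pp1:3 pp2:4 pp3:2 pp4:1
Op 7: read(P1, v1) -> 38. No state change.
Op 8: write(P3, v2, 147). refcount(pp2)=4>1 -> COPY to pp5. 6 ppages; refcounts: pp0:2 pp1:3 pp2:3 pp3:2 pp4:1 pp5:1
Op 9: write(P2, v1, 152). refcount(pp4)=1 -> write in place. 6 ppages; refcounts: pp0:2 pp1:3 pp2:3 pp3:2 pp4:1 pp5:1
Op 10: write(P3, v1, 125). refcount(pp1)=3>1 -> COPY to pp6. 7 ppages; refcounts: pp0:2 pp1:2 pp2:3 pp3:2 pp4:1 pp5:1 pp6:1

yes yes yes no yes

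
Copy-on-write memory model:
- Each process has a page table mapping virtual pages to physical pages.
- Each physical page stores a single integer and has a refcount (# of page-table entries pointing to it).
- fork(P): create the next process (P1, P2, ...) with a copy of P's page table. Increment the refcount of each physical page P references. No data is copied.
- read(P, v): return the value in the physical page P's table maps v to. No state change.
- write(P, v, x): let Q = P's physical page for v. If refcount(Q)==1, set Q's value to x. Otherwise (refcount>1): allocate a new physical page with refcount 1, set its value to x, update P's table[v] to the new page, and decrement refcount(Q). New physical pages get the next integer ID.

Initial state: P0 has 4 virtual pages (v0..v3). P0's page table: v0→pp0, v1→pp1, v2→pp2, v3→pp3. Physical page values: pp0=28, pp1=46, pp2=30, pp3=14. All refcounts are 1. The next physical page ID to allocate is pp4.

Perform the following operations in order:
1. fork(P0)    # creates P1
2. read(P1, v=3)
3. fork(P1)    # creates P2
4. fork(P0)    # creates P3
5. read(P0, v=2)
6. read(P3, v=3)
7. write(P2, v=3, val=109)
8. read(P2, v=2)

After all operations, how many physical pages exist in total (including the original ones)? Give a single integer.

Op 1: fork(P0) -> P1. 4 ppages; refcounts: pp0:2 pp1:2 pp2:2 pp3:2
Op 2: read(P1, v3) -> 14. No state change.
Op 3: fork(P1) -> P2. 4 ppages; refcounts: pp0:3 pp1:3 pp2:3 pp3:3
Op 4: fork(P0) -> P3. 4 ppages; refcounts: pp0:4 pp1:4 pp2:4 pp3:4
Op 5: read(P0, v2) -> 30. No state change.
Op 6: read(P3, v3) -> 14. No state change.
Op 7: write(P2, v3, 109). refcount(pp3)=4>1 -> COPY to pp4. 5 ppages; refcounts: pp0:4 pp1:4 pp2:4 pp3:3 pp4:1
Op 8: read(P2, v2) -> 30. No state change.

Answer: 5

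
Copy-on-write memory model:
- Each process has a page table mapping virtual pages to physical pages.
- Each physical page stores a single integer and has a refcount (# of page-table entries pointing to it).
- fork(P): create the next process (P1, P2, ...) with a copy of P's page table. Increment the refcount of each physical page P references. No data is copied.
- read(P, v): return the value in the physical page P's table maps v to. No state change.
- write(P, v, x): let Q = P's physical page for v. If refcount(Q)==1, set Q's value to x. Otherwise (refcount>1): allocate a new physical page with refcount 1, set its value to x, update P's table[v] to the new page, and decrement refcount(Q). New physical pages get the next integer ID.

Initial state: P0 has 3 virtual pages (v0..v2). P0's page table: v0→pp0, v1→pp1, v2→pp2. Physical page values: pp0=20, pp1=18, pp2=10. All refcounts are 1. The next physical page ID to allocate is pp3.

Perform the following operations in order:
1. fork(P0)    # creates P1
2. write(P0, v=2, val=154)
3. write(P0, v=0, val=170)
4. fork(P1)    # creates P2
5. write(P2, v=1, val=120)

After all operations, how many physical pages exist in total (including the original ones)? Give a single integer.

Answer: 6

Derivation:
Op 1: fork(P0) -> P1. 3 ppages; refcounts: pp0:2 pp1:2 pp2:2
Op 2: write(P0, v2, 154). refcount(pp2)=2>1 -> COPY to pp3. 4 ppages; refcounts: pp0:2 pp1:2 pp2:1 pp3:1
Op 3: write(P0, v0, 170). refcount(pp0)=2>1 -> COPY to pp4. 5 ppages; refcounts: pp0:1 pp1:2 pp2:1 pp3:1 pp4:1
Op 4: fork(P1) -> P2. 5 ppages; refcounts: pp0:2 pp1:3 pp2:2 pp3:1 pp4:1
Op 5: write(P2, v1, 120). refcount(pp1)=3>1 -> COPY to pp5. 6 ppages; refcounts: pp0:2 pp1:2 pp2:2 pp3:1 pp4:1 pp5:1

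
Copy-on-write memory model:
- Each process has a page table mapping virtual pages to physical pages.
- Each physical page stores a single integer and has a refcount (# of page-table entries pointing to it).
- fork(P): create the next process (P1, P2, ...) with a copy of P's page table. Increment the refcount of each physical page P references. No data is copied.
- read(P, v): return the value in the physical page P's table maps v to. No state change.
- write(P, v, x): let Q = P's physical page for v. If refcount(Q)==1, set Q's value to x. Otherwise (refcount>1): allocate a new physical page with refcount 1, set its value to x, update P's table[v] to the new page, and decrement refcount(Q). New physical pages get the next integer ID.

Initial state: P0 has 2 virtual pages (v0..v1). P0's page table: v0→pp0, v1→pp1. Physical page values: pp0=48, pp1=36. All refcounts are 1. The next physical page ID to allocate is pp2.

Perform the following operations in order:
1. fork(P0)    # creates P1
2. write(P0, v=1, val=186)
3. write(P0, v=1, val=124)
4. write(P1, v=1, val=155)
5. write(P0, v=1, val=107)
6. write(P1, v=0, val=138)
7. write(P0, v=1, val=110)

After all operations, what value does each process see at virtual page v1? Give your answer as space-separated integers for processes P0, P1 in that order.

Op 1: fork(P0) -> P1. 2 ppages; refcounts: pp0:2 pp1:2
Op 2: write(P0, v1, 186). refcount(pp1)=2>1 -> COPY to pp2. 3 ppages; refcounts: pp0:2 pp1:1 pp2:1
Op 3: write(P0, v1, 124). refcount(pp2)=1 -> write in place. 3 ppages; refcounts: pp0:2 pp1:1 pp2:1
Op 4: write(P1, v1, 155). refcount(pp1)=1 -> write in place. 3 ppages; refcounts: pp0:2 pp1:1 pp2:1
Op 5: write(P0, v1, 107). refcount(pp2)=1 -> write in place. 3 ppages; refcounts: pp0:2 pp1:1 pp2:1
Op 6: write(P1, v0, 138). refcount(pp0)=2>1 -> COPY to pp3. 4 ppages; refcounts: pp0:1 pp1:1 pp2:1 pp3:1
Op 7: write(P0, v1, 110). refcount(pp2)=1 -> write in place. 4 ppages; refcounts: pp0:1 pp1:1 pp2:1 pp3:1
P0: v1 -> pp2 = 110
P1: v1 -> pp1 = 155

Answer: 110 155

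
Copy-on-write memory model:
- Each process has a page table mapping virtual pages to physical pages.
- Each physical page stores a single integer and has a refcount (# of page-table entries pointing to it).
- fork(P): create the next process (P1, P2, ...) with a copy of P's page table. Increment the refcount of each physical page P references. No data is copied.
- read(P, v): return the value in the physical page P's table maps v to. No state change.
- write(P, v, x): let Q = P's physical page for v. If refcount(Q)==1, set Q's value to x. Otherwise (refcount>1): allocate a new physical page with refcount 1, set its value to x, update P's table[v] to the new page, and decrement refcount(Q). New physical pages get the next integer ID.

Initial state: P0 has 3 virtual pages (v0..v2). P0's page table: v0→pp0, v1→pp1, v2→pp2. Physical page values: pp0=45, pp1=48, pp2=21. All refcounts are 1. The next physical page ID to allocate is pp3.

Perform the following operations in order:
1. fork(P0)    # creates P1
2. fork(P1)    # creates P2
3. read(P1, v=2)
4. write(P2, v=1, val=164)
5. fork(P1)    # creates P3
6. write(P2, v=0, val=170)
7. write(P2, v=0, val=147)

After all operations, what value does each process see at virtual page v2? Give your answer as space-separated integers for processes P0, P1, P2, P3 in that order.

Op 1: fork(P0) -> P1. 3 ppages; refcounts: pp0:2 pp1:2 pp2:2
Op 2: fork(P1) -> P2. 3 ppages; refcounts: pp0:3 pp1:3 pp2:3
Op 3: read(P1, v2) -> 21. No state change.
Op 4: write(P2, v1, 164). refcount(pp1)=3>1 -> COPY to pp3. 4 ppages; refcounts: pp0:3 pp1:2 pp2:3 pp3:1
Op 5: fork(P1) -> P3. 4 ppages; refcounts: pp0:4 pp1:3 pp2:4 pp3:1
Op 6: write(P2, v0, 170). refcount(pp0)=4>1 -> COPY to pp4. 5 ppages; refcounts: pp0:3 pp1:3 pp2:4 pp3:1 pp4:1
Op 7: write(P2, v0, 147). refcount(pp4)=1 -> write in place. 5 ppages; refcounts: pp0:3 pp1:3 pp2:4 pp3:1 pp4:1
P0: v2 -> pp2 = 21
P1: v2 -> pp2 = 21
P2: v2 -> pp2 = 21
P3: v2 -> pp2 = 21

Answer: 21 21 21 21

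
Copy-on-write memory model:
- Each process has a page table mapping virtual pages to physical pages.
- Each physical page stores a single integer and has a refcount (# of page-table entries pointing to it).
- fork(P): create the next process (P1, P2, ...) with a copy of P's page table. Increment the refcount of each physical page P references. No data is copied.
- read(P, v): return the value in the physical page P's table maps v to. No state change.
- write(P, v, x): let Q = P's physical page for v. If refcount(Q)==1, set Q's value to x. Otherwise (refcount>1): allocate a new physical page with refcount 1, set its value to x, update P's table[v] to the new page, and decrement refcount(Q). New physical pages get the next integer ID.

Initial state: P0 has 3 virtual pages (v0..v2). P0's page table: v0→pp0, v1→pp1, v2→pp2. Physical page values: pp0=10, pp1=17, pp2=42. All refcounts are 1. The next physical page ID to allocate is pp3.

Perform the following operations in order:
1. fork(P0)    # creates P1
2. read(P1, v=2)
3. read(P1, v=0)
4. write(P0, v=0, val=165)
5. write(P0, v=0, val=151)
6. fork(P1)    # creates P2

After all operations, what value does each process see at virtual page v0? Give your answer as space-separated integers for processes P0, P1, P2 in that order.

Answer: 151 10 10

Derivation:
Op 1: fork(P0) -> P1. 3 ppages; refcounts: pp0:2 pp1:2 pp2:2
Op 2: read(P1, v2) -> 42. No state change.
Op 3: read(P1, v0) -> 10. No state change.
Op 4: write(P0, v0, 165). refcount(pp0)=2>1 -> COPY to pp3. 4 ppages; refcounts: pp0:1 pp1:2 pp2:2 pp3:1
Op 5: write(P0, v0, 151). refcount(pp3)=1 -> write in place. 4 ppages; refcounts: pp0:1 pp1:2 pp2:2 pp3:1
Op 6: fork(P1) -> P2. 4 ppages; refcounts: pp0:2 pp1:3 pp2:3 pp3:1
P0: v0 -> pp3 = 151
P1: v0 -> pp0 = 10
P2: v0 -> pp0 = 10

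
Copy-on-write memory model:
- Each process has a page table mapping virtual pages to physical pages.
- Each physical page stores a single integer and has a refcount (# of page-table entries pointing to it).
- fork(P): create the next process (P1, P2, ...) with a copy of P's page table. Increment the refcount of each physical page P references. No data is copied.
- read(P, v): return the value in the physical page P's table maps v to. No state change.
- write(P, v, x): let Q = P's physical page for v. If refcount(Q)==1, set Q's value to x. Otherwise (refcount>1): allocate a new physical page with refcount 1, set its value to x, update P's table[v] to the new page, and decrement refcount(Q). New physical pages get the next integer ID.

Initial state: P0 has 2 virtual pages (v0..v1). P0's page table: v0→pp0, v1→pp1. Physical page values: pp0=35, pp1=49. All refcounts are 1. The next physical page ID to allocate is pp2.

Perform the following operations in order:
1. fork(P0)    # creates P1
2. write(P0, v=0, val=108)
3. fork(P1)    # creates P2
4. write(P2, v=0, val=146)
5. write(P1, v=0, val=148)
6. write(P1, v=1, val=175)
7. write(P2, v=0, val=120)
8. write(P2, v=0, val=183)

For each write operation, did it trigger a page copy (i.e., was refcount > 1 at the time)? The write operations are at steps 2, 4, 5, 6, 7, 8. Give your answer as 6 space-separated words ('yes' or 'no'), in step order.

Op 1: fork(P0) -> P1. 2 ppages; refcounts: pp0:2 pp1:2
Op 2: write(P0, v0, 108). refcount(pp0)=2>1 -> COPY to pp2. 3 ppages; refcounts: pp0:1 pp1:2 pp2:1
Op 3: fork(P1) -> P2. 3 ppages; refcounts: pp0:2 pp1:3 pp2:1
Op 4: write(P2, v0, 146). refcount(pp0)=2>1 -> COPY to pp3. 4 ppages; refcounts: pp0:1 pp1:3 pp2:1 pp3:1
Op 5: write(P1, v0, 148). refcount(pp0)=1 -> write in place. 4 ppages; refcounts: pp0:1 pp1:3 pp2:1 pp3:1
Op 6: write(P1, v1, 175). refcount(pp1)=3>1 -> COPY to pp4. 5 ppages; refcounts: pp0:1 pp1:2 pp2:1 pp3:1 pp4:1
Op 7: write(P2, v0, 120). refcount(pp3)=1 -> write in place. 5 ppages; refcounts: pp0:1 pp1:2 pp2:1 pp3:1 pp4:1
Op 8: write(P2, v0, 183). refcount(pp3)=1 -> write in place. 5 ppages; refcounts: pp0:1 pp1:2 pp2:1 pp3:1 pp4:1

yes yes no yes no no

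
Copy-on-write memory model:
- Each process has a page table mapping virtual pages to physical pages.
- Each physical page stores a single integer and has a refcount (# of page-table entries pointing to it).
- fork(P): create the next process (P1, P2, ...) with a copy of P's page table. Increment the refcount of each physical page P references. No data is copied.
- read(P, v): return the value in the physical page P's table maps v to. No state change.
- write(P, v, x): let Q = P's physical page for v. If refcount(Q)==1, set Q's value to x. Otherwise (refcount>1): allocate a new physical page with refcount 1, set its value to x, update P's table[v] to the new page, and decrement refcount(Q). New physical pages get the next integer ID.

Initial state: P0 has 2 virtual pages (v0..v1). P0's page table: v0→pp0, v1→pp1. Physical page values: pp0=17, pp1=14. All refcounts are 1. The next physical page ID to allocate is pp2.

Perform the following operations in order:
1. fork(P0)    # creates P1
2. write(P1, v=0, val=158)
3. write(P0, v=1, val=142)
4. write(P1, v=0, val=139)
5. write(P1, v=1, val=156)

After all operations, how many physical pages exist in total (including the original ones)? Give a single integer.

Op 1: fork(P0) -> P1. 2 ppages; refcounts: pp0:2 pp1:2
Op 2: write(P1, v0, 158). refcount(pp0)=2>1 -> COPY to pp2. 3 ppages; refcounts: pp0:1 pp1:2 pp2:1
Op 3: write(P0, v1, 142). refcount(pp1)=2>1 -> COPY to pp3. 4 ppages; refcounts: pp0:1 pp1:1 pp2:1 pp3:1
Op 4: write(P1, v0, 139). refcount(pp2)=1 -> write in place. 4 ppages; refcounts: pp0:1 pp1:1 pp2:1 pp3:1
Op 5: write(P1, v1, 156). refcount(pp1)=1 -> write in place. 4 ppages; refcounts: pp0:1 pp1:1 pp2:1 pp3:1

Answer: 4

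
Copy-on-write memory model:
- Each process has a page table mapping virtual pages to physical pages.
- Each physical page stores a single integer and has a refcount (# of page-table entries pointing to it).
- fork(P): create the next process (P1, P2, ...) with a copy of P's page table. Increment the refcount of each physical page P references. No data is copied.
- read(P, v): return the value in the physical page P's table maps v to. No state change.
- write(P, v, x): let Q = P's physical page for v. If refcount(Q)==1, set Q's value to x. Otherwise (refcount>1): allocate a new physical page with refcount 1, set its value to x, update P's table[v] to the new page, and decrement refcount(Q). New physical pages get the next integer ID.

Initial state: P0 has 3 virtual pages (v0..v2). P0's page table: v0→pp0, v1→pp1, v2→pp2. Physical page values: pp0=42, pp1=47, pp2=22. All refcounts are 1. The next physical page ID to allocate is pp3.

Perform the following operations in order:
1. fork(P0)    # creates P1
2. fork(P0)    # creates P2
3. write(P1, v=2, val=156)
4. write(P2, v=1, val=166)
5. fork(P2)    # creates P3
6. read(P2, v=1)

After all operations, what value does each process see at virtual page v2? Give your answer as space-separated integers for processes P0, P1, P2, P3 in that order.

Op 1: fork(P0) -> P1. 3 ppages; refcounts: pp0:2 pp1:2 pp2:2
Op 2: fork(P0) -> P2. 3 ppages; refcounts: pp0:3 pp1:3 pp2:3
Op 3: write(P1, v2, 156). refcount(pp2)=3>1 -> COPY to pp3. 4 ppages; refcounts: pp0:3 pp1:3 pp2:2 pp3:1
Op 4: write(P2, v1, 166). refcount(pp1)=3>1 -> COPY to pp4. 5 ppages; refcounts: pp0:3 pp1:2 pp2:2 pp3:1 pp4:1
Op 5: fork(P2) -> P3. 5 ppages; refcounts: pp0:4 pp1:2 pp2:3 pp3:1 pp4:2
Op 6: read(P2, v1) -> 166. No state change.
P0: v2 -> pp2 = 22
P1: v2 -> pp3 = 156
P2: v2 -> pp2 = 22
P3: v2 -> pp2 = 22

Answer: 22 156 22 22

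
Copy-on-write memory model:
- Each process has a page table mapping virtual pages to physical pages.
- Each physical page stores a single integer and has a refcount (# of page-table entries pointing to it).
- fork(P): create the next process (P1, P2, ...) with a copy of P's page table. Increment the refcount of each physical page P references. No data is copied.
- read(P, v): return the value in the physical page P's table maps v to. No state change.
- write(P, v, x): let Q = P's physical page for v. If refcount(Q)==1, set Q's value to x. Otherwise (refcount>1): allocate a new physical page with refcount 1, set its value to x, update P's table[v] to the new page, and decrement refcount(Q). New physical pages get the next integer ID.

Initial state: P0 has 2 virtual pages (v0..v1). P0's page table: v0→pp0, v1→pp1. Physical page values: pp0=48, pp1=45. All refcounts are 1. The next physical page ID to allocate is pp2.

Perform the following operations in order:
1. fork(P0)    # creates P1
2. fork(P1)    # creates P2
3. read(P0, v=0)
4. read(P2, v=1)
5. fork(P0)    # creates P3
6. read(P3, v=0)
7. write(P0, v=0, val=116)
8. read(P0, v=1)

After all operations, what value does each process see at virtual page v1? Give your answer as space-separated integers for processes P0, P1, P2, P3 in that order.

Op 1: fork(P0) -> P1. 2 ppages; refcounts: pp0:2 pp1:2
Op 2: fork(P1) -> P2. 2 ppages; refcounts: pp0:3 pp1:3
Op 3: read(P0, v0) -> 48. No state change.
Op 4: read(P2, v1) -> 45. No state change.
Op 5: fork(P0) -> P3. 2 ppages; refcounts: pp0:4 pp1:4
Op 6: read(P3, v0) -> 48. No state change.
Op 7: write(P0, v0, 116). refcount(pp0)=4>1 -> COPY to pp2. 3 ppages; refcounts: pp0:3 pp1:4 pp2:1
Op 8: read(P0, v1) -> 45. No state change.
P0: v1 -> pp1 = 45
P1: v1 -> pp1 = 45
P2: v1 -> pp1 = 45
P3: v1 -> pp1 = 45

Answer: 45 45 45 45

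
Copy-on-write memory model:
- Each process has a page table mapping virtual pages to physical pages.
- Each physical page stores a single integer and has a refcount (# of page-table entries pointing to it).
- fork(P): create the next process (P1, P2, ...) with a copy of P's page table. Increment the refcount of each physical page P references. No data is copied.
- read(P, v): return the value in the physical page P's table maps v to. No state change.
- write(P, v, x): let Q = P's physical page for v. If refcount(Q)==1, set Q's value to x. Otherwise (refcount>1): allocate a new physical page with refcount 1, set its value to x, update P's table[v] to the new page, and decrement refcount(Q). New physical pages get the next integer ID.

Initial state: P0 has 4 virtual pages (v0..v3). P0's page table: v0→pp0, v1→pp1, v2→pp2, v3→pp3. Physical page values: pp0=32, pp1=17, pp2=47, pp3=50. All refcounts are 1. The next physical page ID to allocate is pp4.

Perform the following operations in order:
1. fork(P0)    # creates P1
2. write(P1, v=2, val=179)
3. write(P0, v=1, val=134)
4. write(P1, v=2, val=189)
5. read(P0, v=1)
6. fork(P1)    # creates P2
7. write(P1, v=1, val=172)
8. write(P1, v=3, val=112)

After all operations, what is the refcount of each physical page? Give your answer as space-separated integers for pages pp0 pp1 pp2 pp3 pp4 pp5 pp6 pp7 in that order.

Op 1: fork(P0) -> P1. 4 ppages; refcounts: pp0:2 pp1:2 pp2:2 pp3:2
Op 2: write(P1, v2, 179). refcount(pp2)=2>1 -> COPY to pp4. 5 ppages; refcounts: pp0:2 pp1:2 pp2:1 pp3:2 pp4:1
Op 3: write(P0, v1, 134). refcount(pp1)=2>1 -> COPY to pp5. 6 ppages; refcounts: pp0:2 pp1:1 pp2:1 pp3:2 pp4:1 pp5:1
Op 4: write(P1, v2, 189). refcount(pp4)=1 -> write in place. 6 ppages; refcounts: pp0:2 pp1:1 pp2:1 pp3:2 pp4:1 pp5:1
Op 5: read(P0, v1) -> 134. No state change.
Op 6: fork(P1) -> P2. 6 ppages; refcounts: pp0:3 pp1:2 pp2:1 pp3:3 pp4:2 pp5:1
Op 7: write(P1, v1, 172). refcount(pp1)=2>1 -> COPY to pp6. 7 ppages; refcounts: pp0:3 pp1:1 pp2:1 pp3:3 pp4:2 pp5:1 pp6:1
Op 8: write(P1, v3, 112). refcount(pp3)=3>1 -> COPY to pp7. 8 ppages; refcounts: pp0:3 pp1:1 pp2:1 pp3:2 pp4:2 pp5:1 pp6:1 pp7:1

Answer: 3 1 1 2 2 1 1 1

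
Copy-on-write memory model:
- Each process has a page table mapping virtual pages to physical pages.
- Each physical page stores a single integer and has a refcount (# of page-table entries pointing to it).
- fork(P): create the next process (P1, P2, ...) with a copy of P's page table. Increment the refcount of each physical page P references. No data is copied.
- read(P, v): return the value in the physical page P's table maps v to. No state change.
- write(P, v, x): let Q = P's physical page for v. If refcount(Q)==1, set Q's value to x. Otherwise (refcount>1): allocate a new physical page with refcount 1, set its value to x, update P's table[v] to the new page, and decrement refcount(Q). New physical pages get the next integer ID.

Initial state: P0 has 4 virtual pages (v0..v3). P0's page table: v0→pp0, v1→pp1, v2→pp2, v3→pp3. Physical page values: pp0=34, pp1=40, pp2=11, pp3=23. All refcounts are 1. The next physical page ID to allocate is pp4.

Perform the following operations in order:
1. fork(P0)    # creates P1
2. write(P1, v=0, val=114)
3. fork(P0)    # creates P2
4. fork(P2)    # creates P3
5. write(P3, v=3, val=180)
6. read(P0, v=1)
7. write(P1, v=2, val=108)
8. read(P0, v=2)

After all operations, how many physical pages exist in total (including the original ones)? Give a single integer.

Op 1: fork(P0) -> P1. 4 ppages; refcounts: pp0:2 pp1:2 pp2:2 pp3:2
Op 2: write(P1, v0, 114). refcount(pp0)=2>1 -> COPY to pp4. 5 ppages; refcounts: pp0:1 pp1:2 pp2:2 pp3:2 pp4:1
Op 3: fork(P0) -> P2. 5 ppages; refcounts: pp0:2 pp1:3 pp2:3 pp3:3 pp4:1
Op 4: fork(P2) -> P3. 5 ppages; refcounts: pp0:3 pp1:4 pp2:4 pp3:4 pp4:1
Op 5: write(P3, v3, 180). refcount(pp3)=4>1 -> COPY to pp5. 6 ppages; refcounts: pp0:3 pp1:4 pp2:4 pp3:3 pp4:1 pp5:1
Op 6: read(P0, v1) -> 40. No state change.
Op 7: write(P1, v2, 108). refcount(pp2)=4>1 -> COPY to pp6. 7 ppages; refcounts: pp0:3 pp1:4 pp2:3 pp3:3 pp4:1 pp5:1 pp6:1
Op 8: read(P0, v2) -> 11. No state change.

Answer: 7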